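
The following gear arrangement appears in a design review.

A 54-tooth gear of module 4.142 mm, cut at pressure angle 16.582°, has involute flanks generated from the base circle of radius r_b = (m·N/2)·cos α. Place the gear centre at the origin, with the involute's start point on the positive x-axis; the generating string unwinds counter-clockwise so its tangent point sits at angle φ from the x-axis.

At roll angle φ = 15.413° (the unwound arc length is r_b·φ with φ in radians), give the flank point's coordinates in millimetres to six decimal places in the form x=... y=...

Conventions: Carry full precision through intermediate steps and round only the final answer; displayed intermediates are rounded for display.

topology: single-mesh involute geometry — m = 4.142, N = 54
pitch radius r_p = m·N/2 = 4.142·54/2 = 111.834000
base radius r_b = r_p·cos α = 111.834000·cos 16.582° = 107.183079
roll angle φ = 15.413° = 0.26900760 rad
x = r_b·(cos φ + φ·sin φ) = 110.991356
y = r_b·(sin φ − φ·cos φ) = 0.690482

x=110.991356 y=0.690482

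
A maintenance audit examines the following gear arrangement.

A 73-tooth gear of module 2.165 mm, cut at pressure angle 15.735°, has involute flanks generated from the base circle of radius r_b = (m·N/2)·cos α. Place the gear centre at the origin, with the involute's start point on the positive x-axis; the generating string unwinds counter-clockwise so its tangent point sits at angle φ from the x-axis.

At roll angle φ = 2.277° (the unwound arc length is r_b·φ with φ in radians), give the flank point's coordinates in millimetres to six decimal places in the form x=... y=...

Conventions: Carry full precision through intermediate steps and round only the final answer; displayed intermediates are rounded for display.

single-mesh involute tooth geometry (73T wheel at module 2.165)
pitch radius r_p = m·N/2 = 2.165·73/2 = 79.022500
base radius r_b = r_p·cos α = 79.022500·cos 15.735° = 76.061232
roll angle φ = 2.277° = 0.03974115 rad
x = r_b·(cos φ + φ·sin φ) = 76.121272
y = r_b·(sin φ − φ·cos φ) = 0.001591

x=76.121272 y=0.001591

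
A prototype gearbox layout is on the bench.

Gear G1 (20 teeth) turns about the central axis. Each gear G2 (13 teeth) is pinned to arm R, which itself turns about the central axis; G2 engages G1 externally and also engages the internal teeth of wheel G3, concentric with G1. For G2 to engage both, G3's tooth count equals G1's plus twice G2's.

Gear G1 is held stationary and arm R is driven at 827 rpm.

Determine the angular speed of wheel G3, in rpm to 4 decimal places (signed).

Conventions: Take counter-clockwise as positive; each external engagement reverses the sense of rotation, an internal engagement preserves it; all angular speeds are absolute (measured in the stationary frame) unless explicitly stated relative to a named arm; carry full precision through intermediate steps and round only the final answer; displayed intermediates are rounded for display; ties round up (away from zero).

recognized (axles ride arm R): planetary set, 20/13/46 teeth
normalise by the input: solve with ω_arm = 1, then scale by 827 rpm
ring teeth: 20 + 2·13 = 46
20(ω_sun−ω_arm) = −46(ω_ring−ω_arm),  ω_sun = 0, ω_arm = 1
ω_ring = 1 − (20/46)(0−1) = 33/23
scale: ω_ring = 33/23 × 827 rpm = +1186.5652 rpm

+1186.5652 rpm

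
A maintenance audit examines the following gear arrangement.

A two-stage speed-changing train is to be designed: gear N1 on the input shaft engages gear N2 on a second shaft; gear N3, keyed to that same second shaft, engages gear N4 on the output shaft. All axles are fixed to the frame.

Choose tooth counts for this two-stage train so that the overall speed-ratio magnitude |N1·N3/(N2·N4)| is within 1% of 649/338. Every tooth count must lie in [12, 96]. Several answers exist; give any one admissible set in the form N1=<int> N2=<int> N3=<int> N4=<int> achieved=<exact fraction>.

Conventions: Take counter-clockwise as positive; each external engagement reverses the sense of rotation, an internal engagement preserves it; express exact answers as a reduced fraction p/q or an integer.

N1=22 N2=13 N3=59 N4=52 achieved=649/338

topology: fixed-axis compound train — 2 stages, target 649/338
target = 649/338 in lowest terms: an exact hit needs N1·N3 = k·649 and N2·N4 = k·338 for one integer k, every count in [12, 96]; additionally prefer no 1:1 stage (N1 ≠ N2, N3 ≠ N4)
k = 1: no 1:1-free in-range split of k·649 and k·338 into factor pairs; take k = 2
k = 2: N1·N3 = 1298 = 22·59, N2·N4 = 676 = 13·52
achieved = 22·59/(13·52) = 649/338; |achieved − target| = 0 ≤ 649/33800 ✓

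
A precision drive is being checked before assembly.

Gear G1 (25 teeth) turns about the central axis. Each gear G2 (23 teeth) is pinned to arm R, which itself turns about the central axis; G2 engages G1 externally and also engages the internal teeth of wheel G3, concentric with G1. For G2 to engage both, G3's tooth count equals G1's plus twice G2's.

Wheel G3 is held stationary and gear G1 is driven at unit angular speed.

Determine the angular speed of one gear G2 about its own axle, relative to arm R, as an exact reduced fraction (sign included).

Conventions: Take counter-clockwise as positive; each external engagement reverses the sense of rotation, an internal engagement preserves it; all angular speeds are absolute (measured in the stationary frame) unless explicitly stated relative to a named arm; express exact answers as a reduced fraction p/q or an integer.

class = planetary set [G3 = 25+2·23 = 71; Willis about the carrier]
ring teeth: 25 + 2·23 = 71
25(ω_sun−ω_arm) = −71(ω_ring−ω_arm),  ω_ring = 0, ω_sun = 1
25(1−ω_arm) = −71(0−ω_arm)  ⇒  96·ω_arm = 25  ⇒  ω_arm = 25/96
sun–planet mesh: 25·(1−25/96) = −23·(ω_p−ω_arm)  ⇒  ω_p−ω_arm = -1775/2208
exact speed ratio = -1775/2208

-1775/2208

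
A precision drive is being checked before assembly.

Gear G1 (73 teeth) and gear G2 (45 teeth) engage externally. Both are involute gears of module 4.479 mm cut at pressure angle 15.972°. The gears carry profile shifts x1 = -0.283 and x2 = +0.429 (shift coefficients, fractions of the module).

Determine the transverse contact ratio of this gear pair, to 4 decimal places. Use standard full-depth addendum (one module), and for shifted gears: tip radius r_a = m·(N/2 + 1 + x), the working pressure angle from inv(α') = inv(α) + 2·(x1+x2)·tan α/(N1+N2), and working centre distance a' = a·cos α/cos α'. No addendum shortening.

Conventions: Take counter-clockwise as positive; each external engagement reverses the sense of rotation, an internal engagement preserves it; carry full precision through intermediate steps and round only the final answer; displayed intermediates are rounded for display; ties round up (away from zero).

1.9467

topology: single-mesh involute geometry — m = 4.479, 73T/45T pair
base radii: r_b1 = 157.172429, r_b2 = 96.887114
tip radii: r_a1 = 166.694943, r_a2 = 107.177991
inv(α') = inv(15.972°) + 2·(-0.283+0.429)·tan α/(73+45) = 0.00816086  ⇒  α' = 16.45198°
a' = a·cos α / cos α' = 264.2610·cos 15.972°/cos 16.45198° = 264.905457
action lengths: √(r_a1²−r_b1²) = 55.534057, √(r_a2²−r_b2²) = 45.825854
base pitch p_b = π·m·cos α = 13.527993
CR = (55.534057 + 45.825854 − 264.905457·sin 16.45198°)/13.527993 = 1.946747
contact ratio ≈ 1.9467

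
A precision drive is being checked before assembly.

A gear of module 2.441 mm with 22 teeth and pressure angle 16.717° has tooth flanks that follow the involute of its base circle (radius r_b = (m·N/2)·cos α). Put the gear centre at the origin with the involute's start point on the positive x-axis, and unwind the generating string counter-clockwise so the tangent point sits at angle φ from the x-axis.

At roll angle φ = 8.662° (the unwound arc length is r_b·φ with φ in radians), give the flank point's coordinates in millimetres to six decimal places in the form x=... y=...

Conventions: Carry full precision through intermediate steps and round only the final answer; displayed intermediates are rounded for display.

x=26.008403 y=0.029551

single-mesh involute tooth geometry (22T wheel at module 2.441)
pitch radius r_p = m·N/2 = 2.441·22/2 = 26.851000
base radius r_b = r_p·cos α = 26.851000·cos 16.717° = 25.716201
roll angle φ = 8.662° = 0.15118042 rad
x = r_b·(cos φ + φ·sin φ) = 26.008403
y = r_b·(sin φ − φ·cos φ) = 0.029551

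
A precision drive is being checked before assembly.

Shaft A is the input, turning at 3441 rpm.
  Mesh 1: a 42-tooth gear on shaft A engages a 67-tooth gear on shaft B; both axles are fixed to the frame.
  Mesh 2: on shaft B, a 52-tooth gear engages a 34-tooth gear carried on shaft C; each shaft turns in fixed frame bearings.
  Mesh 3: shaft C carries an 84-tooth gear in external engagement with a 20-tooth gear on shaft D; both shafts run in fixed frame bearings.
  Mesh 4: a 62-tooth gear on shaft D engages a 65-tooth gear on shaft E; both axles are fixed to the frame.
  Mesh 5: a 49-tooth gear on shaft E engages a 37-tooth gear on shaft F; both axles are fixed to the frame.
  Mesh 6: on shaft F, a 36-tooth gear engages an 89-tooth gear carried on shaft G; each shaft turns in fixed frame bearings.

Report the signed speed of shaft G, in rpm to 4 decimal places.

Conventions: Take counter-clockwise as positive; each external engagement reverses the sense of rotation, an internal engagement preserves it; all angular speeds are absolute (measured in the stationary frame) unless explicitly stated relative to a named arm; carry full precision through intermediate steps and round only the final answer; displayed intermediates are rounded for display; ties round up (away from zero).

6-mesh fixed-axis compound train (all bearings frame-fixed)
mesh 1 [42T→67T]: ω = 3441.0000×42/67 = 2157.0448 rpm, sense flips to −
mesh 2 [52T→34T]: ω = 2157.0448×52/34 = 3299.0097 rpm, sense flips to +
mesh 3 [84T→20T]: ω = 3299.0097×84/20 = 13855.8406 rpm, sense flips to −
mesh 4 [62T→65T]: ω = 13855.8406×62/65 = 13216.3402 rpm, sense flips to +
mesh 5 [49T→37T]: ω = 13216.3402×49/37 = 17502.7208 rpm, sense flips to −
mesh 6 [36T→89T]: ω = 17502.7208×36/89 = 7079.7523 rpm, sense flips to +
signed output speed = +7079.7523 rpm

+7079.7523 rpm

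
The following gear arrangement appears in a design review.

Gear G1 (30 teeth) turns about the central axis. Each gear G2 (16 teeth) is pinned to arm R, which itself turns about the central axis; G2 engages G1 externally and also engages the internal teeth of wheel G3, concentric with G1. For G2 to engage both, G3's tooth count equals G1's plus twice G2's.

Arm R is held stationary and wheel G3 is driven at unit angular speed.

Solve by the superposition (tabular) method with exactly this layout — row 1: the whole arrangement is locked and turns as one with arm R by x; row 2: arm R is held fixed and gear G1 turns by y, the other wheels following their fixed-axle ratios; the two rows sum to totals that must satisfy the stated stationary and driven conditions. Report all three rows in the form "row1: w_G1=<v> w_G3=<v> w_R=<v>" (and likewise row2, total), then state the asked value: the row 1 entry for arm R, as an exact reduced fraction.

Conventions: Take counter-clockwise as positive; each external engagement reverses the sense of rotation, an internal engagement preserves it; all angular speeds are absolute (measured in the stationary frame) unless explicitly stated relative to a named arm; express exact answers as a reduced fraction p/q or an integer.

planetary set (30T centre, 16T on arm, 62T internal) — Willis relation
superposition row 1 [locked train]: every member turns x
row 2 (arm held, sun turns y): ω_ring = −(30/62)·y, ω_arm = 0
boundary: total ω_arm = x = 0 and total ω_ring = x − (30/62)·y = 1  ⇒  y = -31/15, x = 0
row 2 ring = −(30/62)·(-31/15) = 1
totals (row 1 + row 2): sun 0 + (-31/15) = -31/15, ring 0 + 1 = 1, arm 0 + 0 = 0
asked cell (row1, arm) = 0

row1: w_G1=0 w_G3=0 w_R=0
row2: w_G1=-31/15 w_G3=1 w_R=0
total: w_G1=-31/15 w_G3=1 w_R=0
asked value: 0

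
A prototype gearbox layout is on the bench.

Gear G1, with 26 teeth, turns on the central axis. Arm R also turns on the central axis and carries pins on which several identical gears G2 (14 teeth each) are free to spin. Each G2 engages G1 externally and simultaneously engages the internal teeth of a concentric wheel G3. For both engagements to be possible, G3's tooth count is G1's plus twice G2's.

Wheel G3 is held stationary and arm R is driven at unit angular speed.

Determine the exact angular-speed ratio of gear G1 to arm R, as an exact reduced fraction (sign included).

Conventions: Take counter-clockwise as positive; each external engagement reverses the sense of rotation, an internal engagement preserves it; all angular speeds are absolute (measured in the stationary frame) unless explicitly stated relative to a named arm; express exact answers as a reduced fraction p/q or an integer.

recognized (axles ride arm R): planetary set, 26/14/54 teeth
ring teeth: 26 + 2·14 = 54
26(ω_sun−ω_arm) = −54(ω_ring−ω_arm),  ω_ring = 0, ω_arm = 1
ω_sun = 1 − (54/26)(0−1) = 40/13
ω_out/ω_in = 40/13

40/13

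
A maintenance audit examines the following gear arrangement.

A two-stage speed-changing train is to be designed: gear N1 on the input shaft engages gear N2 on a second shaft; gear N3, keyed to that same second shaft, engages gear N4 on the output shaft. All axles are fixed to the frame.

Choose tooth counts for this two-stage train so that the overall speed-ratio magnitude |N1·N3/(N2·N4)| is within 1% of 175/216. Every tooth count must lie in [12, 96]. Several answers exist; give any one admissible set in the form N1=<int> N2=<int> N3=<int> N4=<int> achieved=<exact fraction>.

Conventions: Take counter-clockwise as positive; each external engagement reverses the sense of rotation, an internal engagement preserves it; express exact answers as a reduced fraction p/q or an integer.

2-stage fixed-axis compound train for ratio 175/216
target = 175/216 in lowest terms: an exact hit needs N1·N3 = k·175 and N2·N4 = k·216 for one integer k, every count in [12, 96]; additionally prefer no 1:1 stage (N1 ≠ N2, N3 ≠ N4)
k = 1: no 1:1-free in-range split of k·175 and k·216 into factor pairs; take k = 2
k = 2: N1·N3 = 350 = 14·25, N2·N4 = 432 = 12·36
achieved = 14·25/(12·36) = 175/216; |achieved − target| = 0 ≤ 7/864 ✓

N1=14 N2=12 N3=25 N4=36 achieved=175/216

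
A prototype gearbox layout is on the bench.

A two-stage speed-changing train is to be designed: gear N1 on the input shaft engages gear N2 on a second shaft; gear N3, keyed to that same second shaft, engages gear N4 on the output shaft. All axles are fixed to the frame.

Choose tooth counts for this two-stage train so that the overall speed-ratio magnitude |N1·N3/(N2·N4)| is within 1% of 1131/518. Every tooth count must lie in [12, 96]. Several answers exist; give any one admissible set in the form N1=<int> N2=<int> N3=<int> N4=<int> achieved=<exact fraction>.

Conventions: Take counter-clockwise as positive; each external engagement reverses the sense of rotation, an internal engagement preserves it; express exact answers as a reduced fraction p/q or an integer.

class = fixed-axis compound train [2-stage, 1131/518 wanted]
target = 1131/518 in lowest terms: an exact hit needs N1·N3 = k·1131 and N2·N4 = k·518 for one integer k, every count in [12, 96]; additionally prefer no 1:1 stage (N1 ≠ N2, N3 ≠ N4)
k = 1: N1·N3 = 1131 = 13·87, N2·N4 = 518 = 14·37
achieved = 13·87/(14·37) = 1131/518; |achieved − target| = 0 ≤ 1131/51800 ✓

N1=13 N2=14 N3=87 N4=37 achieved=1131/518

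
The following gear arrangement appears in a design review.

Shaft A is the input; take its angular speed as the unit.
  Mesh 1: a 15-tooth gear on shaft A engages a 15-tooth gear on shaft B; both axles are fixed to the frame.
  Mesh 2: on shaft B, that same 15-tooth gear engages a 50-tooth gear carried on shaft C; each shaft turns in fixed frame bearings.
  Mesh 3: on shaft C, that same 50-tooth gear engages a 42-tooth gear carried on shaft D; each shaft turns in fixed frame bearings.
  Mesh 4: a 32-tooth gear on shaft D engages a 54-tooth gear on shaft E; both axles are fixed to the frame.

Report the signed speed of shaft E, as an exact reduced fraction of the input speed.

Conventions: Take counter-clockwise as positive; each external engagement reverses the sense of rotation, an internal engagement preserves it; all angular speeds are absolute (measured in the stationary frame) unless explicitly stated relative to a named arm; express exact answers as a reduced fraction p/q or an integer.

4-mesh fixed-axis compound train (all bearings frame-fixed)
mesh 1 [15T→15T]: |ω|/ω_in = 1×15/15 = 1, sense flips to −
mesh 2 [15T→50T]: |ω|/ω_in = 1×15/50 = 3/10, sense flips to +
mesh 3 [50T→42T]: |ω|/ω_in = (3/10)×50/42 = 5/14, sense flips to −
mesh 4 [32T→54T]: |ω|/ω_in = (5/14)×32/54 = 40/189, sense flips to +
signed output speed (× input speed) = 40/189

40/189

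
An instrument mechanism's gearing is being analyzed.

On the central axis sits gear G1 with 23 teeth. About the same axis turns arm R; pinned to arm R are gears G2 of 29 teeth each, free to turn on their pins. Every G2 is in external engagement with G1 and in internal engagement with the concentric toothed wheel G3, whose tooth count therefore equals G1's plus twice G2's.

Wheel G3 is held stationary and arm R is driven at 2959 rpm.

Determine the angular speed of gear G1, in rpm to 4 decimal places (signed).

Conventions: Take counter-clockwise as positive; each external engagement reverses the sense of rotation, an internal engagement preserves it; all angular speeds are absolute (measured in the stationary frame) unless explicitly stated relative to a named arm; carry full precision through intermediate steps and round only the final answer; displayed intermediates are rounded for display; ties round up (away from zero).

+13379.8261 rpm

recognized (axles ride arm R): planetary set, 23/29/81 teeth
normalise by the input: solve with ω_arm = 1, then scale by 2959 rpm
ring teeth: 23 + 2·29 = 81
23(ω_sun−ω_arm) = −81(ω_ring−ω_arm),  ω_ring = 0, ω_arm = 1
ω_sun = 1 − (81/23)(0−1) = 104/23
scale: ω_sun = 104/23 × 2959 rpm = +13379.8261 rpm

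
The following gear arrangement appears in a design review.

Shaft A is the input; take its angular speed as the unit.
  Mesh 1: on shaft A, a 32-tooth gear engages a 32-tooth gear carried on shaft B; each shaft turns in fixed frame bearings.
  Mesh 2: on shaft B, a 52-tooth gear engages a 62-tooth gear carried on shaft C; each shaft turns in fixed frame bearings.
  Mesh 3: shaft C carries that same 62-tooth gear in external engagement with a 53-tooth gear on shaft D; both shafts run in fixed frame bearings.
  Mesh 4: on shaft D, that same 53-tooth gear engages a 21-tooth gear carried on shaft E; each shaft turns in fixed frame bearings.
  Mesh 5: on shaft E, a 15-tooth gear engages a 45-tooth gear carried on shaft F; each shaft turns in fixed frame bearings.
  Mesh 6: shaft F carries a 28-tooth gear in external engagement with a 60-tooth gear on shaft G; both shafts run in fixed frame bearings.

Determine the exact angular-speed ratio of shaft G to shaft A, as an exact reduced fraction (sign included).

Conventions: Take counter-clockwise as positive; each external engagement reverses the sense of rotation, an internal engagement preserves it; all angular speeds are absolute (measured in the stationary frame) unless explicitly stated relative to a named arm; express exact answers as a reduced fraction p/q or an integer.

52/135

class = fixed-axis compound train [6 meshes; 6 ratios multiply, 6 sense flips]
mesh 1 [32T→32T]: running ratio 1, sense −
mesh 2 [52T→62T]: running ratio 26/31, sense +
mesh 3 [62T→53T]: running ratio 52/53, sense −
mesh 4 [53T→21T]: running ratio 52/21, sense +
mesh 5 [15T→45T]: running ratio 52/63, sense −
mesh 6 [28T→60T]: running ratio 52/135, sense +
ω_out/ω_in = 52/135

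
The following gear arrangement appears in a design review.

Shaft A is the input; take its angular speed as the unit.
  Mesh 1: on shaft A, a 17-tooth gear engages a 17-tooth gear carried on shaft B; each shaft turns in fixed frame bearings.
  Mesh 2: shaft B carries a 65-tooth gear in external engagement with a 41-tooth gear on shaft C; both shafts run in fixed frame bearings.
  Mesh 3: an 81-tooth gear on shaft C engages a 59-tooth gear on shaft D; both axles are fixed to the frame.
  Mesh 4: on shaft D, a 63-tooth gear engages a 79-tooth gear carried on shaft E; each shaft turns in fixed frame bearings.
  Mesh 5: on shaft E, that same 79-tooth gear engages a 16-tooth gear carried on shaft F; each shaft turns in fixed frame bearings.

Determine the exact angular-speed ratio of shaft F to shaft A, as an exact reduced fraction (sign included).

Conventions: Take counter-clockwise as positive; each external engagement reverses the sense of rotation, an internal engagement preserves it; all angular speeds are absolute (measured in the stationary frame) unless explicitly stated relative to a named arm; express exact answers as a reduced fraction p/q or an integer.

class = fixed-axis compound train [5 meshes; 5 ratios multiply, 5 sense flips]
mesh 1 [17T→17T]: running ratio 1, sense −
mesh 2 [65T→41T]: running ratio 65/41, sense +
mesh 3 [81T→59T]: running ratio 5265/2419, sense −
mesh 4 [63T→79T]: running ratio 331695/191101, sense +
mesh 5 [79T→16T]: running ratio 331695/38704, sense −
ω_out/ω_in = -331695/38704

-331695/38704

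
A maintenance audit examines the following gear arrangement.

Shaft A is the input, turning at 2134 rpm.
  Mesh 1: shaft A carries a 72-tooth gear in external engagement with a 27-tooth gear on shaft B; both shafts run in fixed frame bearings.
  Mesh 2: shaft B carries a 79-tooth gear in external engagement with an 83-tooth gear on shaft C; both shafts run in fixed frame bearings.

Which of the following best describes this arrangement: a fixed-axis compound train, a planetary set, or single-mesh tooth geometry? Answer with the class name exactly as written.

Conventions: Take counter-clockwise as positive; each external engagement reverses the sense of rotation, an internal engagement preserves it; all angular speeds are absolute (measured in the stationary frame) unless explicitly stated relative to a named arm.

fixed-axis compound train

topology: fixed-axis compound train — 2 meshes, A→C
classification: fixed-axis compound train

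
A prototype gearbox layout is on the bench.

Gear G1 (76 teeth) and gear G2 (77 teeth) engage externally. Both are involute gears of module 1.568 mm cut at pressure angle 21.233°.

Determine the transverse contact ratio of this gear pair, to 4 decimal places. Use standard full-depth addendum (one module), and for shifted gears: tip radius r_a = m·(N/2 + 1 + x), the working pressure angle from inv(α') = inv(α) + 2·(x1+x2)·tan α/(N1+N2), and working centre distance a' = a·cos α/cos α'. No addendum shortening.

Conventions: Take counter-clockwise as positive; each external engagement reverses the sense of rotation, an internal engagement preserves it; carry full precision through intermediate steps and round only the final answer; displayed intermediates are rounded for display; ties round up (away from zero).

1.7489

single-mesh involute tooth geometry (76T engaging 77T at module 1.568)
base radii: r_b1 = 55.539162, r_b2 = 56.269940
tip radii: r_a1 = 61.152000, r_a2 = 61.936000
no profile shift: α' = α, a' = a
action lengths: √(r_a1²−r_b1²) = 25.592354, √(r_a2²−r_b2²) = 25.879759
base pitch p_b = π·m·cos α = 4.591616
CR = (25.592354 + 25.879759 − 119.952000·sin 21.23300°)/4.591616 = 1.748865
contact ratio ≈ 1.7489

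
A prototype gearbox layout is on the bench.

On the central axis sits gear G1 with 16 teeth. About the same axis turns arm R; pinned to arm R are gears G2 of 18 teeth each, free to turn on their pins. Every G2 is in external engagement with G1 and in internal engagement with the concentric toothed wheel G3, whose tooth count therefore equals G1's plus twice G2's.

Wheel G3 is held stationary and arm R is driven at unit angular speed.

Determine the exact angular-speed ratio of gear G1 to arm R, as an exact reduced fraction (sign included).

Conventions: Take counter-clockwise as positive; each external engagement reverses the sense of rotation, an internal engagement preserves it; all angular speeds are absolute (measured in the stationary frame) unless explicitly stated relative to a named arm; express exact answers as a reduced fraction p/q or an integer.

class = planetary set [G3 = 16+2·18 = 52; Willis about the carrier]
ring teeth: 16 + 2·18 = 52
16(ω_sun−ω_arm) = −52(ω_ring−ω_arm),  ω_ring = 0, ω_arm = 1
ω_sun = 1 − (52/16)(0−1) = 17/4
ω_out/ω_in = 17/4

17/4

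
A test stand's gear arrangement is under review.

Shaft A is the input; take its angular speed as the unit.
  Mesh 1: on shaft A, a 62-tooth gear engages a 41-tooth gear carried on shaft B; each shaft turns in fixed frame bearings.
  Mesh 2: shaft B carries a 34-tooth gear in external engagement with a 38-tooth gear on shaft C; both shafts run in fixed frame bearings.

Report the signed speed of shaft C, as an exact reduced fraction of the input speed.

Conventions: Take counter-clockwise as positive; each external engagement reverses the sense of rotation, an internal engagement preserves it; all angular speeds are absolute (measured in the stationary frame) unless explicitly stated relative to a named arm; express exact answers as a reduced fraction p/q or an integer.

2-mesh fixed-axis compound train (all bearings frame-fixed)
mesh 1 [62T→41T]: |ω|/ω_in = 1×62/41 = 62/41, sense flips to −
mesh 2 [34T→38T]: |ω|/ω_in = (62/41)×34/38 = 1054/779, sense flips to +
signed output speed (× input speed) = 1054/779

1054/779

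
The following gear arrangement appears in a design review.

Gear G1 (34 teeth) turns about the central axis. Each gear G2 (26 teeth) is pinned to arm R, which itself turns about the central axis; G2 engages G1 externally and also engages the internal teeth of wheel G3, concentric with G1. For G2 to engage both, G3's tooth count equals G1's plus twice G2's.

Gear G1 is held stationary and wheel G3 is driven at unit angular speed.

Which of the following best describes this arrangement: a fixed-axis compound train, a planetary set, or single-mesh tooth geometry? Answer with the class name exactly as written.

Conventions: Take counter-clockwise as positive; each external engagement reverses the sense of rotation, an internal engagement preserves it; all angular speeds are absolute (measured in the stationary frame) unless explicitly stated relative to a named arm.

class = planetary set [G3 = 34+2·26 = 86; Willis about the carrier]
classification: planetary set

planetary set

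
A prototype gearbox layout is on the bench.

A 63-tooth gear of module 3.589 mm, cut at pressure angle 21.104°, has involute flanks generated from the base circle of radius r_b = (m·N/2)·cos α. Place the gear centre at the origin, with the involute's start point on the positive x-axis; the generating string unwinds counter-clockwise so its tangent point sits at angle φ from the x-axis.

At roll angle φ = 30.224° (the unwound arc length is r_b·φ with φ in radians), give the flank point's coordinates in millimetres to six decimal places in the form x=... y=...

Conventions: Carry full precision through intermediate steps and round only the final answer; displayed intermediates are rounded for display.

x=119.140069 y=5.018404

recognized (one wheel, involute flank): single-mesh tooth geometry, m = 3.589, N = 63
pitch radius r_p = m·N/2 = 3.589·63/2 = 113.053500
base radius r_b = r_p·cos α = 113.053500·cos 21.104° = 105.470821
roll angle φ = 30.224° = 0.52750831 rad
x = r_b·(cos φ + φ·sin φ) = 119.140069
y = r_b·(sin φ − φ·cos φ) = 5.018404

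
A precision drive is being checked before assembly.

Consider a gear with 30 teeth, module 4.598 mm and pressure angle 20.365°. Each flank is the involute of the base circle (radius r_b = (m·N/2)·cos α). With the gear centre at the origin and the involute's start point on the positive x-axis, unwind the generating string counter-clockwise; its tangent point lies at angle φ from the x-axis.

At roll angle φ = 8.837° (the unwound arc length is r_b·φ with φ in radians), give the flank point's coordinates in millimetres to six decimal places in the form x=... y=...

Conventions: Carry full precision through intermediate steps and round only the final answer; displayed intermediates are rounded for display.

x=65.423511 y=0.078890

single-mesh involute tooth geometry (30T wheel at module 4.598)
pitch radius r_p = m·N/2 = 4.598·30/2 = 68.970000
base radius r_b = r_p·cos α = 68.970000·cos 20.365° = 64.659013
roll angle φ = 8.837° = 0.15423475 rad
x = r_b·(cos φ + φ·sin φ) = 65.423511
y = r_b·(sin φ − φ·cos φ) = 0.078890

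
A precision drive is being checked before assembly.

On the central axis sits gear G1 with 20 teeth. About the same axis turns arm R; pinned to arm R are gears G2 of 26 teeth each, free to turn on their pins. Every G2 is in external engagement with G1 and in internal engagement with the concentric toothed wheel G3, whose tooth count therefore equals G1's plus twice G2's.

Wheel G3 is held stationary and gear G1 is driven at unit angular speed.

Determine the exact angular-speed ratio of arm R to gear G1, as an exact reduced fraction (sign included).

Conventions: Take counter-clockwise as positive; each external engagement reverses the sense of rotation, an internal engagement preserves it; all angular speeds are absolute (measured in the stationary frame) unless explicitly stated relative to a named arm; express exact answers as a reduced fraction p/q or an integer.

class = planetary set [G3 = 20+2·26 = 72; Willis about the carrier]
ring teeth: 20 + 2·26 = 72
20(ω_sun−ω_arm) = −72(ω_ring−ω_arm),  ω_ring = 0, ω_sun = 1
20(1−ω_arm) = −72(0−ω_arm)  ⇒  92·ω_arm = 20  ⇒  ω_arm = 5/23
ω_out/ω_in = 5/23

5/23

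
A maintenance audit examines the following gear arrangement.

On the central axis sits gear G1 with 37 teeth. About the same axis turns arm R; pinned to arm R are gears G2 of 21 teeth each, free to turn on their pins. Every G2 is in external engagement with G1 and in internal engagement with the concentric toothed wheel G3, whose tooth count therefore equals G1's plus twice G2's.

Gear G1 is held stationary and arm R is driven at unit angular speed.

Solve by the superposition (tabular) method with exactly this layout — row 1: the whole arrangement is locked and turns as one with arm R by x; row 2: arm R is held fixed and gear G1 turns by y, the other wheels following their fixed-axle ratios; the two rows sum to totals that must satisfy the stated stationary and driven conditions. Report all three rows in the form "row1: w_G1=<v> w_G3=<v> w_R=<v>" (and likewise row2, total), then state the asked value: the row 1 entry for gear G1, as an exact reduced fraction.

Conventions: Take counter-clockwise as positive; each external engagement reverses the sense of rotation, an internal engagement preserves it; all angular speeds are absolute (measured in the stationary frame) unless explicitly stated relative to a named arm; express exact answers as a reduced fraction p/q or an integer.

planetary set (37T centre, 21T on arm, 79T internal) — Willis relation
row 1 — lock + rotate with arm: ω_sun = ω_ring = ω_arm = x
superposition row 2 [arm held]: sun y, ring −(37/79)·y, arm 0
boundary: total ω_sun = x + y = 0 and total ω_arm = x = 1  ⇒  y = -1, x = 1
row 2 ring = −(37/79)·(-1) = 37/79
totals (row 1 + row 2): sun 1 + (-1) = 0, ring 1 + 37/79 = 116/79, arm 1 + 0 = 1
asked cell (row1, sun) = 1

row1: w_G1=1 w_G3=1 w_R=1
row2: w_G1=-1 w_G3=37/79 w_R=0
total: w_G1=0 w_G3=116/79 w_R=1
asked value: 1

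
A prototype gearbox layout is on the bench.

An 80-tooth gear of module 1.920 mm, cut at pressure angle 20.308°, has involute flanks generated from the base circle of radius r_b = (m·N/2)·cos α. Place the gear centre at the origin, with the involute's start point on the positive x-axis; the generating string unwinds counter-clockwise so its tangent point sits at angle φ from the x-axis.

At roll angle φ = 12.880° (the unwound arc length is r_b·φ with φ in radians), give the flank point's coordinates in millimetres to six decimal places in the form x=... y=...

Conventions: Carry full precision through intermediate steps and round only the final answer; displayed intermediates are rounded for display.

x=73.823118 y=0.271364

single-mesh involute tooth geometry (80T wheel at module 1.920)
pitch radius r_p = m·N/2 = 1.920·80/2 = 76.800000
base radius r_b = r_p·cos α = 76.800000·cos 20.308° = 72.026149
roll angle φ = 12.880° = 0.22479841 rad
x = r_b·(cos φ + φ·sin φ) = 73.823118
y = r_b·(sin φ − φ·cos φ) = 0.271364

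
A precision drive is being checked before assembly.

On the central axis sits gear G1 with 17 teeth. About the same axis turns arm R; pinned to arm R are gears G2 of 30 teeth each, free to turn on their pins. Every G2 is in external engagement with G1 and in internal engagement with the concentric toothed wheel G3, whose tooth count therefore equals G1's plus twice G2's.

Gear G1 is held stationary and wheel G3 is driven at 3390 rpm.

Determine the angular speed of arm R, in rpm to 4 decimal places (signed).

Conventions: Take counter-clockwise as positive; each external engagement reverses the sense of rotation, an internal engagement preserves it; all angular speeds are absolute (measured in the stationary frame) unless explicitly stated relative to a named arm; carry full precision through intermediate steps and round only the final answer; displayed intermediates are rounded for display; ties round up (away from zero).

recognized (axles ride arm R): planetary set, 17/30/77 teeth
normalise by the input: solve with ω_ring = 1, then scale by 3390 rpm
ring teeth: 17 + 2·30 = 77
17(ω_sun−ω_arm) = −77(ω_ring−ω_arm),  ω_sun = 0, ω_ring = 1
17(0−ω_arm) = −77(1−ω_arm)  ⇒  94·ω_arm = 77  ⇒  ω_arm = 77/94
scale: ω_arm = 77/94 × 3390 rpm = +2776.9149 rpm

+2776.9149 rpm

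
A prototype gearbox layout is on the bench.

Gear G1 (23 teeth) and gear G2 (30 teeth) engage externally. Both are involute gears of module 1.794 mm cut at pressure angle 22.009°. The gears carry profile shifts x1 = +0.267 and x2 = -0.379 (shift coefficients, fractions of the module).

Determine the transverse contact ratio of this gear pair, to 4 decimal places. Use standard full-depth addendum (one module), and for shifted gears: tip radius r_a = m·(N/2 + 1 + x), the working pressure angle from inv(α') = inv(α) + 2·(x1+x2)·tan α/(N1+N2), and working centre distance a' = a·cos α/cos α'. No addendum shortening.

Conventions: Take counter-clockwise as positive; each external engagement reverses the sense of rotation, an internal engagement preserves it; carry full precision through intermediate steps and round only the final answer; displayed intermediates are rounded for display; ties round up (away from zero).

class = single-mesh tooth geometry [involute pair 23T × 30T, m = 1.794]
base radii: r_b1 = 19.127516, r_b2 = 24.948934
tip radii: r_a1 = 22.903998, r_a2 = 28.024074
inv(α') = inv(22.009°) + 2·(+0.267-0.379)·tan α/(23+30) = 0.01837109  ⇒  α' = 21.39098°
a' = a·cos α / cos α' = 47.5410·cos 22.009°/cos 21.39098° = 47.337367
action lengths: √(r_a1²−r_b1²) = 12.598860, √(r_a2²−r_b2²) = 12.763206
base pitch p_b = π·m·cos α = 5.225292
CR = (12.598860 + 12.763206 − 47.337367·sin 21.39098°)/5.225292 = 1.549520
contact ratio ≈ 1.5495

1.5495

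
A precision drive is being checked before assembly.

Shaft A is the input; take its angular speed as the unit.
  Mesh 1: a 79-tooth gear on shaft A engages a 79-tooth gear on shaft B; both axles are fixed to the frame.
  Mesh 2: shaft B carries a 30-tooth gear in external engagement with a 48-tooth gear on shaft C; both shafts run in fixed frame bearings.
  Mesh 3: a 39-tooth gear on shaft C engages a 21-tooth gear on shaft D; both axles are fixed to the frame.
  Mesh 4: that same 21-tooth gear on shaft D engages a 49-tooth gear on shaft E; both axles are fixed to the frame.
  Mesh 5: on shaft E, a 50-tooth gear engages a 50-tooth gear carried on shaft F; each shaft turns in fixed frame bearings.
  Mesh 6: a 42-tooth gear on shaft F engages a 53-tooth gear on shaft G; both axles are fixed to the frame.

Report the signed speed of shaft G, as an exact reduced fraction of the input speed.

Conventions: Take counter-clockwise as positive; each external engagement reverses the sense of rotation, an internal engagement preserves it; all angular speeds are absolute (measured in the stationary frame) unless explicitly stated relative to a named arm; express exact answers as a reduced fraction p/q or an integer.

585/1484

6-mesh fixed-axis compound train (all bearings frame-fixed)
mesh 1 [79T→79T]: |ω|/ω_in = 1×79/79 = 1, sense flips to −
mesh 2 [30T→48T]: |ω|/ω_in = 1×30/48 = 5/8, sense flips to +
mesh 3 [39T→21T]: |ω|/ω_in = (5/8)×39/21 = 65/56, sense flips to −
mesh 4 [21T→49T]: |ω|/ω_in = (65/56)×21/49 = 195/392, sense flips to +
mesh 5 [50T→50T]: |ω|/ω_in = (195/392)×50/50 = 195/392, sense flips to −
mesh 6 [42T→53T]: |ω|/ω_in = (195/392)×42/53 = 585/1484, sense flips to +
signed output speed (× input speed) = 585/1484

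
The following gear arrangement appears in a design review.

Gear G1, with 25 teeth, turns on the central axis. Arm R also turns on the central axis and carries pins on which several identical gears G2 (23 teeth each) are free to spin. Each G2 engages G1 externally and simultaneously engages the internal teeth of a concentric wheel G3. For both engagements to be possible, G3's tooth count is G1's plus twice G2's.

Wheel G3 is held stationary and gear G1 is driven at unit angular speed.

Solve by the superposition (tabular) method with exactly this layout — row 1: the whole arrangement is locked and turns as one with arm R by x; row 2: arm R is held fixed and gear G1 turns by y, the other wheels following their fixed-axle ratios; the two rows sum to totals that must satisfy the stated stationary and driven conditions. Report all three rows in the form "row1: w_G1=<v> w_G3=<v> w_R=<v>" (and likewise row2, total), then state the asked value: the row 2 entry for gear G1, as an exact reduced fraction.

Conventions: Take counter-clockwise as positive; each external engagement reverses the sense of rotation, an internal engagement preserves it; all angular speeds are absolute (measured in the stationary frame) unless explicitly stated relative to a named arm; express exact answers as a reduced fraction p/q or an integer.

topology: planetary set — G1 25T / G2 23T / G3 71T, arm = carrier (Willis)
row 1 (train locked, turned with arm): all members turn x
row 2: sun turns y, ring = −(25/71)·y, arm 0
boundary: total ω_ring = x − (25/71)·y = 0 and total ω_sun = x + y = 1  ⇒  y = 71/96, x = 25/96
row 2 ring = −(25/71)·71/96 = -25/96
totals (row 1 + row 2): sun 25/96 + 71/96 = 1, ring 25/96 + (-25/96) = 0, arm 25/96 + 0 = 25/96
asked cell (row2, sun) = 71/96

row1: w_G1=25/96 w_G3=25/96 w_R=25/96
row2: w_G1=71/96 w_G3=-25/96 w_R=0
total: w_G1=1 w_G3=0 w_R=25/96
asked value: 71/96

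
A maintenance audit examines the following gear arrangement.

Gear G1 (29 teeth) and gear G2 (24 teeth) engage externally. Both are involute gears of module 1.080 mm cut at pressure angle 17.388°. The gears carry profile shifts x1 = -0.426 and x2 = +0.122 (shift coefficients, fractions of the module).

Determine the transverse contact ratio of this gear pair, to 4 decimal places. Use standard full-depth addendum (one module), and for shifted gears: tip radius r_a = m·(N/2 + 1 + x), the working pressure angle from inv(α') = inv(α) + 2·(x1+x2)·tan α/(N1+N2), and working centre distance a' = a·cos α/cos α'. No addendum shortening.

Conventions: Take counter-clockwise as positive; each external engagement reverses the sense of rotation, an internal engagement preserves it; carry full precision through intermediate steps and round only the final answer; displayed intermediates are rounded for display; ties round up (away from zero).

topology: single-mesh involute geometry — m = 1.080, 29T/24T pair
base radii: r_b1 = 14.944384, r_b2 = 12.367766
tip radii: r_a1 = 16.279920, r_a2 = 14.171760
inv(α') = inv(17.388°) + 2·(-0.426+0.122)·tan α/(29+24) = 0.00608079  ⇒  α' = 14.94471°
a' = a·cos α / cos α' = 28.6200·cos 17.388°/cos 14.94471° = 28.268322
action lengths: √(r_a1²−r_b1²) = 6.457645, √(r_a2²−r_b2²) = 6.919331
base pitch p_b = π·m·cos α = 3.237874
CR = (6.457645 + 6.919331 − 28.268322·sin 14.94471°)/3.237874 = 1.879922
contact ratio ≈ 1.8799

1.8799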